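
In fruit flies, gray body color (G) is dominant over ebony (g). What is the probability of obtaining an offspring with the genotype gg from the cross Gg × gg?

Punnett square for Gg × gg:
Offspring genotypes: 2 Gg, 2 gg
Total offspring: 4
Count with target: 2
Probability: 2/4 = 1/2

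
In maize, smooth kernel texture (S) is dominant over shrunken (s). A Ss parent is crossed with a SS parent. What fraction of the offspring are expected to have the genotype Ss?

Punnett square for Ss × SS:
Offspring genotypes: 2 SS, 2 Ss
Total offspring: 4
Count with target: 2
Probability: 2/4 = 1/2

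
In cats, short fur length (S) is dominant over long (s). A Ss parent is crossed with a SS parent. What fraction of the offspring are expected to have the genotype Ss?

Punnett square for Ss × SS:
Offspring genotypes: 2 SS, 2 Ss
Total offspring: 4
Count with target: 2
Probability: 2/4 = 1/2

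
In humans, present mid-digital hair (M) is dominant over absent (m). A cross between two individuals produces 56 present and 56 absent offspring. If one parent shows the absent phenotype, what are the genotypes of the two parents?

Observed offspring: 56 present, 56 absent
The observed ratio simplifies to 1:1. One parent shows absent, so its genotype must be mm. A 1:1 offspring split requires the other parent to be heterozygous (Mm).
Parent genotypes: mm × Mm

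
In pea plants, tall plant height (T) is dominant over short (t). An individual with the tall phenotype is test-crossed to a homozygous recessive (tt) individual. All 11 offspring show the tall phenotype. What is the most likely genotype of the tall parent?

Test cross: ? × tt
All offspring are tall.
If the unknown parent were heterozygous (Tt), about half of 11 offspring would be short; none are. The unknown parent is most likely homozygous dominant (TT).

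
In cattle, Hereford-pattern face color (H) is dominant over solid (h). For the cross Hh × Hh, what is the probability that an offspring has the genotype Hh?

Punnett square for Hh × Hh:
Offspring genotypes: 1 HH, 2 Hh, 1 hh
Total offspring: 4
Count with target: 2
Probability: 2/4 = 1/2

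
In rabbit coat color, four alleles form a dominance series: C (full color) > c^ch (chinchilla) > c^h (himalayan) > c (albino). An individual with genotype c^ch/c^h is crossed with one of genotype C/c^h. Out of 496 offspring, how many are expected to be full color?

Cross: c^ch/c^h × C/c^h
Allele dominance: C > c^ch > c^h > c
Offspring genotypes: 1 C/c^ch, 1 c^ch/c^h, 1 C/c^h, 1 c^h/c^h
Phenotype counts: 2 full color, 1 chinchilla, 1 himalayan
full color: 2 out of 4 → fraction 1/2
Expected count = 1/2 × 496 = 248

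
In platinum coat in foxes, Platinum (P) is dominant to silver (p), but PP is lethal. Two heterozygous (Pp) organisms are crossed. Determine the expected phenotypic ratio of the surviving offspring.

Cross: Pp × Pp
Punnett square offspring (before lethality): 1 PP, 2 Pp, 1 pp
The PP genotype is lethal (embryos die); surviving offspring: 2 Pp, 1 pp
Ratio: 2 platinum : 1 silver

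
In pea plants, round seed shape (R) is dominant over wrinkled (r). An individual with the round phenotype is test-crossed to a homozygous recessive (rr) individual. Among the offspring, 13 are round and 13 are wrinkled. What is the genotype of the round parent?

Test cross: ? × rr
Offspring: 13 round, 13 wrinkled — approximately 1:1.
A 1:1 ratio in a test cross indicates the unknown parent is heterozygous (Rr).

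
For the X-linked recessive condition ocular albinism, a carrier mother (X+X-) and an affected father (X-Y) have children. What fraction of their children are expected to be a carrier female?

Cross: X+X- × X-Y
Offspring: 1 X+X-, 1 X+Y, 1 X-X-, 1 X-Y
Probability of a carrier female: 1/4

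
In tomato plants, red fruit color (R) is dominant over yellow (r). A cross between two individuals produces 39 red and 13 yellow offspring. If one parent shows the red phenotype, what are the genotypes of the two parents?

Observed offspring: 39 red, 13 yellow
The observed ratio simplifies to 3:1. Yellow (rr) offspring appear, so each parent must contribute one r allele. The parent stated to show red carries R, so it is Rr. The other parent is then either Rr or rr: Rr × rr would give a 1:1 split, whereas Rr × Rr gives 3:1 — matching the data. So both parents are heterozygous (Rr × Rr).
Parent genotypes: Rr × Rr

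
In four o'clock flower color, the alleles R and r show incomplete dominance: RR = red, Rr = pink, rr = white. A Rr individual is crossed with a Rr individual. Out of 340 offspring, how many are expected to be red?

Punnett square for Rr × Rr:
Offspring genotypes: 1 RR, 2 Rr, 1 rr
Phenotype counts: 1 red, 2 pink, 1 white
red: 1 out of 4 → fraction 1/4
Expected count = 1/4 × 340 = 85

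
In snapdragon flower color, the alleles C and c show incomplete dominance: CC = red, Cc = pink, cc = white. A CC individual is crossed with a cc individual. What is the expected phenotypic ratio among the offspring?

Punnett square for CC × cc:
Offspring genotypes: 4 Cc
Phenotype counts: 4 pink
Ratio: all pink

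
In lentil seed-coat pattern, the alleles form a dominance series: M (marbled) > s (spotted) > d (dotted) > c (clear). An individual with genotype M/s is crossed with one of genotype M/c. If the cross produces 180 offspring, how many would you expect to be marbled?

Cross: M/s × M/c
Allele dominance: M > s > d > c
Offspring genotypes: 1 M/M, 1 M/c, 1 M/s, 1 s/c
Phenotype counts: 3 marbled, 1 spotted
marbled: 3 out of 4 → fraction 3/4
Expected count = 3/4 × 180 = 135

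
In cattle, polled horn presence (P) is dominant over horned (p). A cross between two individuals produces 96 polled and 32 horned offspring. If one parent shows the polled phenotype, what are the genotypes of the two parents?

Observed offspring: 96 polled, 32 horned
The observed ratio simplifies to 3:1. Horned (pp) offspring appear, so each parent must contribute one p allele. The parent stated to show polled carries P, so it is Pp. The other parent is then either Pp or pp: Pp × pp would give a 1:1 split, whereas Pp × Pp gives 3:1 — matching the data. So both parents are heterozygous (Pp × Pp).
Parent genotypes: Pp × Pp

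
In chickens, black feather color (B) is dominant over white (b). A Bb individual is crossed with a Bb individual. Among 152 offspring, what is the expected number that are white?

Punnett square for Bb × Bb:
Offspring genotypes: 1 BB, 2 Bb, 1 bb
black: 3, white: 1
white: 1 out of 4 → fraction 1/4
Expected count = 1/4 × 152 = 38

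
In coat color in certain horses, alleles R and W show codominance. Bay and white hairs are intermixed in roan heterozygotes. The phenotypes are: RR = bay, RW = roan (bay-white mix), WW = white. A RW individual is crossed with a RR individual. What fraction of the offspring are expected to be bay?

Punnett square for RW × RR:
Offspring genotypes: 2 RR, 2 RW
Phenotype counts: 2 bay, 2 roan (bay-white mix)
bay: 2 out of 4
Probability: 2/4 = 1/2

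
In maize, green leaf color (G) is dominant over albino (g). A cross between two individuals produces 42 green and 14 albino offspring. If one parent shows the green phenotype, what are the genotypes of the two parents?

Observed offspring: 42 green, 14 albino
The observed ratio simplifies to 3:1. Albino (gg) offspring appear, so each parent must contribute one g allele. The parent stated to show green carries G, so it is Gg. The other parent is then either Gg or gg: Gg × gg would give a 1:1 split, whereas Gg × Gg gives 3:1 — matching the data. So both parents are heterozygous (Gg × Gg).
Parent genotypes: Gg × Gg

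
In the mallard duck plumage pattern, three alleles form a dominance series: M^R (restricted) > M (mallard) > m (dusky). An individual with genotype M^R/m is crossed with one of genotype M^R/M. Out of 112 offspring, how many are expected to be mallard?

Cross: M^R/m × M^R/M
Allele dominance: M^R > M > m
Offspring genotypes: 1 M^R/M^R, 1 M^R/M, 1 M^R/m, 1 M/m
Phenotype counts: 3 restricted, 1 mallard
mallard: 1 out of 4 → fraction 1/4
Expected count = 1/4 × 112 = 28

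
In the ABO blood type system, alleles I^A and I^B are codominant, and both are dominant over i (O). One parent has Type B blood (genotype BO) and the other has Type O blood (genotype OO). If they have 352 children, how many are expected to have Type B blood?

Cross: BO × OO
Possible offspring genotypes: 2 BO, 2 OO
Blood type counts: 2 Type B, 2 Type O
Probability of Type B: 2/4 = 1/2
Expected count = 1/2 × 352 = 176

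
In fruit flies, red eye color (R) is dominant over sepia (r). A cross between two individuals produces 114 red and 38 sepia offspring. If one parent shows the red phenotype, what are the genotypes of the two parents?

Observed offspring: 114 red, 38 sepia
The observed ratio simplifies to 3:1. Sepia (rr) offspring appear, so each parent must contribute one r allele. The parent stated to show red carries R, so it is Rr. The other parent is then either Rr or rr: Rr × rr would give a 1:1 split, whereas Rr × Rr gives 3:1 — matching the data. So both parents are heterozygous (Rr × Rr).
Parent genotypes: Rr × Rr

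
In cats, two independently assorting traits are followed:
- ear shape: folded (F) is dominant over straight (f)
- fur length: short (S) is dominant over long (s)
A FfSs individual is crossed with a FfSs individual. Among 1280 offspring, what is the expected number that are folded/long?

Dihybrid cross FfSs × FfSs — consider each gene separately:
ear shape: Ff × Ff → 1 FF, 2 Ff, 1 ff → 3 F_ : 1 ff (out of 4)
fur length: Ss × Ss → 1 SS, 2 Ss, 1 ss → 3 S_ : 1 ss (out of 4)
Combine (counts out of 4 × 4 = 16): folded/short (F_S_) = 3×3 = 9; folded/long (F_ss) = 3×1 = 3; straight/short (ffS_) = 1×3 = 3; straight/long (ffss) = 1×1 = 1
Phenotype counts (out of 16): 9 folded/short, 3 folded/long, 3 straight/short, 1 straight/long
folded/long: 3 out of 16 → fraction 3/16
Expected count = 3/16 × 1280 = 240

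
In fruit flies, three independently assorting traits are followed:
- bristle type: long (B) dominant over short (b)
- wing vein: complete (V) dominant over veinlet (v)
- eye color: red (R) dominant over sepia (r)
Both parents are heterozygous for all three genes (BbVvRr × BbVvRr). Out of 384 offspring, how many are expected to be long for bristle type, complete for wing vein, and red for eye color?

Trihybrid cross: BbVvRr × BbVvRr
Each trait segregates independently with a 3:1 phenotypic ratio, so each gene contributes 3/4 (dominant) or 1/4 (recessive).
Target: long (bristle type), complete (wing vein), red (eye color)
Probability = product of independent per-trait probabilities
= 3/4 × 3/4 × 3/4 = 27/64
Expected count = 27/64 × 384 = 162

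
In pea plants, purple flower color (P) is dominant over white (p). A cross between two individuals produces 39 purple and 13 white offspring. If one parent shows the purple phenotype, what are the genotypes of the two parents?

Observed offspring: 39 purple, 13 white
The observed ratio simplifies to 3:1. White (pp) offspring appear, so each parent must contribute one p allele. The parent stated to show purple carries P, so it is Pp. The other parent is then either Pp or pp: Pp × pp would give a 1:1 split, whereas Pp × Pp gives 3:1 — matching the data. So both parents are heterozygous (Pp × Pp).
Parent genotypes: Pp × Pp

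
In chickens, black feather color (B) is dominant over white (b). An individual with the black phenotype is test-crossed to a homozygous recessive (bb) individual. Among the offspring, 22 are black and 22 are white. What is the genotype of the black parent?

Test cross: ? × bb
Offspring: 22 black, 22 white — approximately 1:1.
A 1:1 ratio in a test cross indicates the unknown parent is heterozygous (Bb).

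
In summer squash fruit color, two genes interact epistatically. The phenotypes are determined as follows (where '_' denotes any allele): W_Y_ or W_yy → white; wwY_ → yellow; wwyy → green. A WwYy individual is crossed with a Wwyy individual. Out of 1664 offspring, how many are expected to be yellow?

Cross: WwYy × Wwyy — consider each gene separately:
W gene: Ww × Ww → 1 WW, 2 Ww, 1 ww → 3 W_ : 1 ww (out of 4)
Y gene: Yy × yy → 2 Yy, 2 yy → 2 Y_ : 2 yy (out of 4)
Genotype classes (out of 4 × 4 = 16): W_Y_ = 3×2 = 6; W_yy = 3×2 = 6; wwY_ = 1×2 = 2; wwyy = 1×2 = 2
Apply the phenotype rules: W_Y_ (6) + W_yy (6) → white; wwY_ (2) → yellow; wwyy (2) → green
Phenotype counts (out of 16): 12 white, 2 yellow, 2 green
yellow: 2 out of 16 → fraction 1/8
Expected count = 1/8 × 1664 = 208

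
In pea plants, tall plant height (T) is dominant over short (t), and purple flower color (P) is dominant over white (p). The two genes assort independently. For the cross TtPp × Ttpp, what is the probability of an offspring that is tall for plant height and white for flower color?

Dihybrid cross TtPp × Ttpp — consider each gene separately:
plant height: Tt × Tt → 1 TT, 2 Tt, 1 tt → 3 T_ : 1 tt (out of 4)
flower color: Pp × pp → 2 Pp, 2 pp → 2 P_ : 2 pp (out of 4)
Looking for: tall (T_) and white (pp)
P(tall) = 3/4, P(white) = 2/4
P(both) = 3/4 × 2/4 = 6/16 = 3/8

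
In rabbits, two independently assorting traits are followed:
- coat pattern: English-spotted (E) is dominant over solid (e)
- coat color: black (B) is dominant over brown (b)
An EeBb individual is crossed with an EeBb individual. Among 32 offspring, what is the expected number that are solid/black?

Dihybrid cross EeBb × EeBb — consider each gene separately:
coat pattern: Ee × Ee → 1 EE, 2 Ee, 1 ee → 3 E_ : 1 ee (out of 4)
coat color: Bb × Bb → 1 BB, 2 Bb, 1 bb → 3 B_ : 1 bb (out of 4)
Combine (counts out of 4 × 4 = 16): English-spotted/black (E_B_) = 3×3 = 9; English-spotted/brown (E_bb) = 3×1 = 3; solid/black (eeB_) = 1×3 = 3; solid/brown (eebb) = 1×1 = 1
Phenotype counts (out of 16): 9 English-spotted/black, 3 English-spotted/brown, 3 solid/black, 1 solid/brown
solid/black: 3 out of 16 → fraction 3/16
Expected count = 3/16 × 32 = 6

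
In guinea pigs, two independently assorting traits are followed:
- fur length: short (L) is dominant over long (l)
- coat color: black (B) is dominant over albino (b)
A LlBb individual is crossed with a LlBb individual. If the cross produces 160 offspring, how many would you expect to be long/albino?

Dihybrid cross LlBb × LlBb — consider each gene separately:
fur length: Ll × Ll → 1 LL, 2 Ll, 1 ll → 3 L_ : 1 ll (out of 4)
coat color: Bb × Bb → 1 BB, 2 Bb, 1 bb → 3 B_ : 1 bb (out of 4)
Combine (counts out of 4 × 4 = 16): short/black (L_B_) = 3×3 = 9; short/albino (L_bb) = 3×1 = 3; long/black (llB_) = 1×3 = 3; long/albino (llbb) = 1×1 = 1
Phenotype counts (out of 16): 9 short/black, 3 short/albino, 3 long/black, 1 long/albino
long/albino: 1 out of 16 → fraction 1/16
Expected count = 1/16 × 160 = 10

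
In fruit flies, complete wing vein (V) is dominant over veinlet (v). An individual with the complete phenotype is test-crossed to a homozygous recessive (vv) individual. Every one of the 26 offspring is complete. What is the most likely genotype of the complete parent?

Test cross: ? × vv
All offspring are complete.
If the unknown parent were heterozygous (Vv), about half of 26 offspring would be veinlet; none are. The unknown parent is most likely homozygous dominant (VV).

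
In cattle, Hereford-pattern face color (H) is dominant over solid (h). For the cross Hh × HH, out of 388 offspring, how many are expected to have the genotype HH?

Punnett square for Hh × HH:
Offspring genotypes: 2 HH, 2 Hh
Total offspring: 4
Count with target: 2
Probability: 2/4 = 1/2
Expected count = 1/2 × 388 = 194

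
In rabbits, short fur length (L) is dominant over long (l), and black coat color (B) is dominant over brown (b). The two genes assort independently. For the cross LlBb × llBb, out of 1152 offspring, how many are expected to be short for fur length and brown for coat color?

Dihybrid cross LlBb × llBb — consider each gene separately:
fur length: Ll × ll → 2 Ll, 2 ll → 2 L_ : 2 ll (out of 4)
coat color: Bb × Bb → 1 BB, 2 Bb, 1 bb → 3 B_ : 1 bb (out of 4)
Looking for: short (L_) and brown (bb)
P(short) = 2/4, P(brown) = 1/4
P(both) = 2/4 × 1/4 = 2/16 = 1/8
Expected count = 1/8 × 1152 = 144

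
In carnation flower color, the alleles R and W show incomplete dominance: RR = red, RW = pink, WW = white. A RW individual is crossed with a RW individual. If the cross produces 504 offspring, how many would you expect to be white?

Punnett square for RW × RW:
Offspring genotypes: 1 RR, 2 RW, 1 WW
Phenotype counts: 1 red, 2 pink, 1 white
white: 1 out of 4 → fraction 1/4
Expected count = 1/4 × 504 = 126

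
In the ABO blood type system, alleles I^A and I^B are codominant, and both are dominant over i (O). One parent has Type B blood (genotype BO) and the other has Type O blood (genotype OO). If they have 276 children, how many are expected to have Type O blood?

Cross: BO × OO
Possible offspring genotypes: 2 BO, 2 OO
Blood type counts: 2 Type B, 2 Type O
Probability of Type O: 2/4 = 1/2
Expected count = 1/2 × 276 = 138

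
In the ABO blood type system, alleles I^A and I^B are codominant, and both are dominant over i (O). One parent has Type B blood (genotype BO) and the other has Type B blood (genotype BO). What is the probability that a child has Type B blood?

Cross: BO × BO
Possible offspring genotypes: 1 BB, 2 BO, 1 OO
Blood type counts: 3 Type B, 1 Type O
Probability of Type B: 3/4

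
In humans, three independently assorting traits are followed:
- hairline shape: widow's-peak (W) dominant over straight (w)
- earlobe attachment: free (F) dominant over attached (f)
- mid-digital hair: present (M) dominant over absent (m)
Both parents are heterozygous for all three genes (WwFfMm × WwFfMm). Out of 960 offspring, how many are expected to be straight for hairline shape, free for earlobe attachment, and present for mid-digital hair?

Trihybrid cross: WwFfMm × WwFfMm
Each trait segregates independently with a 3:1 phenotypic ratio, so each gene contributes 3/4 (dominant) or 1/4 (recessive).
Target: straight (hairline shape), free (earlobe attachment), present (mid-digital hair)
Probability = product of independent per-trait probabilities
= 1/4 × 3/4 × 3/4 = 9/64
Expected count = 9/64 × 960 = 135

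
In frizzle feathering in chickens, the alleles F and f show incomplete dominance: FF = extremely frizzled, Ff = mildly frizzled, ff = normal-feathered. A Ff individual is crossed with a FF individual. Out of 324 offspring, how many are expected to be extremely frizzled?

Punnett square for Ff × FF:
Offspring genotypes: 2 FF, 2 Ff
Phenotype counts: 2 extremely frizzled, 2 mildly frizzled
extremely frizzled: 2 out of 4 → fraction 1/2
Expected count = 1/2 × 324 = 162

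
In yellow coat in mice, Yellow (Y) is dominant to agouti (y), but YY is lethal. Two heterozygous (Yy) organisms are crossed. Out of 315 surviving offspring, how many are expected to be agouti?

Cross: Yy × Yy
Punnett square offspring (before lethality): 1 YY, 2 Yy, 1 yy
The YY genotype is lethal (embryos die); surviving offspring: 2 Yy, 1 yy
agouti: 1 out of 3 → fraction 1/3
Expected count = 1/3 × 315 = 105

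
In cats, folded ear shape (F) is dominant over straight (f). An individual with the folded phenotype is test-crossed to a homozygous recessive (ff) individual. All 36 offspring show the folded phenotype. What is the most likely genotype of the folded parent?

Test cross: ? × ff
All offspring are folded.
If the unknown parent were heterozygous (Ff), about half of 36 offspring would be straight; none are. The unknown parent is most likely homozygous dominant (FF).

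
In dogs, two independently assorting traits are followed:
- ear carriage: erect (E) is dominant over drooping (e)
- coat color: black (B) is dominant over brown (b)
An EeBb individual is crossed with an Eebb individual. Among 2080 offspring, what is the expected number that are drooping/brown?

Dihybrid cross EeBb × Eebb — consider each gene separately:
ear carriage: Ee × Ee → 1 EE, 2 Ee, 1 ee → 3 E_ : 1 ee (out of 4)
coat color: Bb × bb → 2 Bb, 2 bb → 2 B_ : 2 bb (out of 4)
Combine (counts out of 4 × 4 = 16): erect/black (E_B_) = 3×2 = 6; erect/brown (E_bb) = 3×2 = 6; drooping/black (eeB_) = 1×2 = 2; drooping/brown (eebb) = 1×2 = 2
Phenotype counts (out of 16): 6 erect/black, 6 erect/brown, 2 drooping/black, 2 drooping/brown
drooping/brown: 2 out of 16 → fraction 1/8
Expected count = 1/8 × 2080 = 260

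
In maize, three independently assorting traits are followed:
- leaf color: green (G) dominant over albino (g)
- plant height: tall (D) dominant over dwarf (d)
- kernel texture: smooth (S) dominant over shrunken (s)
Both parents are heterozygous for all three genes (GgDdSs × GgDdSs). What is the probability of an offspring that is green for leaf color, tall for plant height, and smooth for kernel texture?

Trihybrid cross: GgDdSs × GgDdSs
Each trait segregates independently with a 3:1 phenotypic ratio, so each gene contributes 3/4 (dominant) or 1/4 (recessive).
Target: green (leaf color), tall (plant height), smooth (kernel texture)
Probability = product of independent per-trait probabilities
= 3/4 × 3/4 × 3/4 = 27/64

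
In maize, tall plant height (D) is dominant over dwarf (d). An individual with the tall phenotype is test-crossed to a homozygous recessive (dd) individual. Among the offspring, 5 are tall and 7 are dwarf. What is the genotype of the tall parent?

Test cross: ? × dd
Offspring: 5 tall, 7 dwarf — approximately 1:1.
A 1:1 ratio in a test cross indicates the unknown parent is heterozygous (Dd).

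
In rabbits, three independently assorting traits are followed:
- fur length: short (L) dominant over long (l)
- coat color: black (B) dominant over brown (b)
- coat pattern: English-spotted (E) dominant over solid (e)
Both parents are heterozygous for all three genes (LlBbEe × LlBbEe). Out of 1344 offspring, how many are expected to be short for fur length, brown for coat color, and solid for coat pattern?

Trihybrid cross: LlBbEe × LlBbEe
Each trait segregates independently with a 3:1 phenotypic ratio, so each gene contributes 3/4 (dominant) or 1/4 (recessive).
Target: short (fur length), brown (coat color), solid (coat pattern)
Probability = product of independent per-trait probabilities
= 3/4 × 1/4 × 1/4 = 3/64
Expected count = 3/64 × 1344 = 63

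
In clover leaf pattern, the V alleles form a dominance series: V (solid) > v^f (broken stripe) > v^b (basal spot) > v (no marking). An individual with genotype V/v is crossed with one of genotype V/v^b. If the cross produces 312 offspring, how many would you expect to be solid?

Cross: V/v × V/v^b
Allele dominance: V > v^f > v^b > v
Offspring genotypes: 1 V/V, 1 V/v^b, 1 V/v, 1 v^b/v
Phenotype counts: 3 solid, 1 basal spot
solid: 3 out of 4 → fraction 3/4
Expected count = 3/4 × 312 = 234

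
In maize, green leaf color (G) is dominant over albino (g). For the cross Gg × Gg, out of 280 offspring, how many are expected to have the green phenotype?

Punnett square for Gg × Gg:
Offspring genotypes: 1 GG, 2 Gg, 1 gg
Total offspring: 4
Count with target: 3
Probability: 3/4
Expected count = 3/4 × 280 = 210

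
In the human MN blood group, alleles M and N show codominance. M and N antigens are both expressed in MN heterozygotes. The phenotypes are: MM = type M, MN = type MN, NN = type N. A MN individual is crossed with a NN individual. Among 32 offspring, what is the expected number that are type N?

Punnett square for MN × NN:
Offspring genotypes: 2 MN, 2 NN
Phenotype counts: 2 type MN, 2 type N
type N: 2 out of 4 → fraction 1/2
Expected count = 1/2 × 32 = 16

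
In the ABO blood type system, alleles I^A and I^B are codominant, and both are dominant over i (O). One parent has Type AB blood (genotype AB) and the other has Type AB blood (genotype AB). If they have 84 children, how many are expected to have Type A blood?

Cross: AB × AB
Possible offspring genotypes: 1 AA, 2 AB, 1 BB
Blood type counts: 1 Type A, 2 Type AB, 1 Type B
Probability of Type A: 1/4
Expected count = 1/4 × 84 = 21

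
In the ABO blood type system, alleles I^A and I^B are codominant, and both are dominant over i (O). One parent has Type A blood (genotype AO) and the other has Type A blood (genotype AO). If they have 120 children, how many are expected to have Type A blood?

Cross: AO × AO
Possible offspring genotypes: 1 AA, 2 AO, 1 OO
Blood type counts: 3 Type A, 1 Type O
Probability of Type A: 3/4
Expected count = 3/4 × 120 = 90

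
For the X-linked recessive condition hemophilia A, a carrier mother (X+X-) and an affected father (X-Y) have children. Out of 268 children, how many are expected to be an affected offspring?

Cross: X+X- × X-Y
Offspring: 1 X+X-, 1 X+Y, 1 X-X-, 1 X-Y
Probability of an affected offspring: 2/4 = 1/2
Expected count = 1/2 × 268 = 134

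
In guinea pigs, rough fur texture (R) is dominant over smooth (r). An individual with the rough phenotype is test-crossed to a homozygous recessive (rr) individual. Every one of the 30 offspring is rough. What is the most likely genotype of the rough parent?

Test cross: ? × rr
All offspring are rough.
If the unknown parent were heterozygous (Rr), about half of 30 offspring would be smooth; none are. The unknown parent is most likely homozygous dominant (RR).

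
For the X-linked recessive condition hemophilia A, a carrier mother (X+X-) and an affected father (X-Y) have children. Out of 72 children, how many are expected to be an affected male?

Cross: X+X- × X-Y
Offspring: 1 X+X-, 1 X+Y, 1 X-X-, 1 X-Y
Probability of an affected male: 1/4
Expected count = 1/4 × 72 = 18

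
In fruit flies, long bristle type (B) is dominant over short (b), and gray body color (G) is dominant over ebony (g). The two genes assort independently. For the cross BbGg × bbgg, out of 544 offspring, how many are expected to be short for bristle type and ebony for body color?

Dihybrid cross BbGg × bbgg — consider each gene separately:
bristle type: Bb × bb → 2 Bb, 2 bb → 2 B_ : 2 bb (out of 4)
body color: Gg × gg → 2 Gg, 2 gg → 2 G_ : 2 gg (out of 4)
Looking for: short (bb) and ebony (gg)
P(short) = 2/4, P(ebony) = 2/4
P(both) = 2/4 × 2/4 = 4/16 = 1/4
Expected count = 1/4 × 544 = 136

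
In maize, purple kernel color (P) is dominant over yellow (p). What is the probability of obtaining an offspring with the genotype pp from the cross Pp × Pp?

Punnett square for Pp × Pp:
Offspring genotypes: 1 PP, 2 Pp, 1 pp
Total offspring: 4
Count with target: 1
Probability: 1/4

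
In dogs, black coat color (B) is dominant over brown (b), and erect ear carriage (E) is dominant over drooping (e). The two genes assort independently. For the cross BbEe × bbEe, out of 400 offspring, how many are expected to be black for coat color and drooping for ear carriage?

Dihybrid cross BbEe × bbEe — consider each gene separately:
coat color: Bb × bb → 2 Bb, 2 bb → 2 B_ : 2 bb (out of 4)
ear carriage: Ee × Ee → 1 EE, 2 Ee, 1 ee → 3 E_ : 1 ee (out of 4)
Looking for: black (B_) and drooping (ee)
P(black) = 2/4, P(drooping) = 1/4
P(both) = 2/4 × 1/4 = 2/16 = 1/8
Expected count = 1/8 × 400 = 50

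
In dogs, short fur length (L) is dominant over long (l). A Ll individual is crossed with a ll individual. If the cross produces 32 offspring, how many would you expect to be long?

Punnett square for Ll × ll:
Offspring genotypes: 2 Ll, 2 ll
short: 2, long: 2
long: 2 out of 4 → fraction 1/2
Expected count = 1/2 × 32 = 16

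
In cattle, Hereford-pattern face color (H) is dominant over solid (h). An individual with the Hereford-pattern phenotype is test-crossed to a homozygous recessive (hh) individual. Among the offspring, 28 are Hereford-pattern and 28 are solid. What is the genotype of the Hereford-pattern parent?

Test cross: ? × hh
Offspring: 28 Hereford-pattern, 28 solid — approximately 1:1.
A 1:1 ratio in a test cross indicates the unknown parent is heterozygous (Hh).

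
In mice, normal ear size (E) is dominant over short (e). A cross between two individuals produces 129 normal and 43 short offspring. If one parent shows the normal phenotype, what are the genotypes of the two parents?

Observed offspring: 129 normal, 43 short
The observed ratio simplifies to 3:1. Short (ee) offspring appear, so each parent must contribute one e allele. The parent stated to show normal carries E, so it is Ee. The other parent is then either Ee or ee: Ee × ee would give a 1:1 split, whereas Ee × Ee gives 3:1 — matching the data. So both parents are heterozygous (Ee × Ee).
Parent genotypes: Ee × Ee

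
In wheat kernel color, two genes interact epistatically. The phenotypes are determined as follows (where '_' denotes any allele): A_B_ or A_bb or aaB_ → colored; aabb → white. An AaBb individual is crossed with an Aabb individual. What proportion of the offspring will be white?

Cross: AaBb × Aabb — consider each gene separately:
A gene: Aa × Aa → 1 AA, 2 Aa, 1 aa → 3 A_ : 1 aa (out of 4)
B gene: Bb × bb → 2 Bb, 2 bb → 2 B_ : 2 bb (out of 4)
Genotype classes (out of 4 × 4 = 16): A_B_ = 3×2 = 6; A_bb = 3×2 = 6; aaB_ = 1×2 = 2; aabb = 1×2 = 2
Apply the phenotype rules: A_B_ (6) + A_bb (6) + aaB_ (2) → colored; aabb (2) → white
Phenotype counts (out of 16): 14 colored, 2 white
white: 2 out of 16
Probability: 2/16 = 1/8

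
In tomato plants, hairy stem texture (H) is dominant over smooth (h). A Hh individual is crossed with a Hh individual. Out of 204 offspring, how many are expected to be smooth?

Punnett square for Hh × Hh:
Offspring genotypes: 1 HH, 2 Hh, 1 hh
hairy: 3, smooth: 1
smooth: 1 out of 4 → fraction 1/4
Expected count = 1/4 × 204 = 51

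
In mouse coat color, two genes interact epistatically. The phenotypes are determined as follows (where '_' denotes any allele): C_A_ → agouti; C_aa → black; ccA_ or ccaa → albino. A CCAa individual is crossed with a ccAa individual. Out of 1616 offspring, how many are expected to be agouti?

Cross: CCAa × ccAa — consider each gene separately:
C gene: CC × cc → 4 Cc → 4 C_ (out of 4)
A gene: Aa × Aa → 1 AA, 2 Aa, 1 aa → 3 A_ : 1 aa (out of 4)
Genotype classes (out of 4 × 4 = 16): C_A_ = 4×3 = 12; C_aa = 4×1 = 4
Apply the phenotype rules: C_A_ (12) → agouti; C_aa (4) → black
Phenotype counts (out of 16): 12 agouti, 4 black
agouti: 12 out of 16 → fraction 3/4
Expected count = 3/4 × 1616 = 1212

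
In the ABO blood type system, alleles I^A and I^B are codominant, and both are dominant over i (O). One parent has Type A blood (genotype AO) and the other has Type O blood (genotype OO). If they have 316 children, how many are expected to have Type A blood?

Cross: AO × OO
Possible offspring genotypes: 2 AO, 2 OO
Blood type counts: 2 Type A, 2 Type O
Probability of Type A: 2/4 = 1/2
Expected count = 1/2 × 316 = 158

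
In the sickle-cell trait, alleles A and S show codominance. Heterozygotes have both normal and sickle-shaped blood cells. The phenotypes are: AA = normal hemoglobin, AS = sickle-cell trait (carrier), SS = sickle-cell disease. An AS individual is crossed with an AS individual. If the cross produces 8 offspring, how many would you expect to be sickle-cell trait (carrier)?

Punnett square for AS × AS:
Offspring genotypes: 1 AA, 2 AS, 1 SS
Phenotype counts: 1 normal hemoglobin, 2 sickle-cell trait (carrier), 1 sickle-cell disease
sickle-cell trait (carrier): 2 out of 4 → fraction 1/2
Expected count = 1/2 × 8 = 4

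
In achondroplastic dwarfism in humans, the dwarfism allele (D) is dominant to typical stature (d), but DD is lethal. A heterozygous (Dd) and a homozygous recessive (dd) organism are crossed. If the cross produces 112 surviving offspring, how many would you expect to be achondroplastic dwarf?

Cross: Dd × dd
Punnett square offspring (before lethality): 2 Dd, 2 dd
No DD offspring are produced in this cross.
achondroplastic dwarf: 2 out of 4 → fraction 1/2
Expected count = 1/2 × 112 = 56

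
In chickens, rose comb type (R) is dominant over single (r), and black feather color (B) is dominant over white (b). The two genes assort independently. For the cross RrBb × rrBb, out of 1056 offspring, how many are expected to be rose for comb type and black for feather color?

Dihybrid cross RrBb × rrBb — consider each gene separately:
comb type: Rr × rr → 2 Rr, 2 rr → 2 R_ : 2 rr (out of 4)
feather color: Bb × Bb → 1 BB, 2 Bb, 1 bb → 3 B_ : 1 bb (out of 4)
Looking for: rose (R_) and black (B_)
P(rose) = 2/4, P(black) = 3/4
P(both) = 2/4 × 3/4 = 6/16 = 3/8
Expected count = 3/8 × 1056 = 396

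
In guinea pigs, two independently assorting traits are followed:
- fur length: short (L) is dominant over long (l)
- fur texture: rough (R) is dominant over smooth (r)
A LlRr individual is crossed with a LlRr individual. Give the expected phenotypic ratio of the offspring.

Dihybrid cross LlRr × LlRr — consider each gene separately:
fur length: Ll × Ll → 1 LL, 2 Ll, 1 ll → 3 L_ : 1 ll (out of 4)
fur texture: Rr × Rr → 1 RR, 2 Rr, 1 rr → 3 R_ : 1 rr (out of 4)
Combine (counts out of 4 × 4 = 16): short/rough (L_R_) = 3×3 = 9; short/smooth (L_rr) = 3×1 = 3; long/rough (llR_) = 1×3 = 3; long/smooth (llrr) = 1×1 = 1
Phenotype counts (out of 16): 9 short/rough, 3 short/smooth, 3 long/rough, 1 long/smooth
Ratio: 9 short/rough : 3 short/smooth : 3 long/rough : 1 long/smooth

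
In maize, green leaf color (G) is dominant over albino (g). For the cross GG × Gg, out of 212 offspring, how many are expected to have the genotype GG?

Punnett square for GG × Gg:
Offspring genotypes: 2 GG, 2 Gg
Total offspring: 4
Count with target: 2
Probability: 2/4 = 1/2
Expected count = 1/2 × 212 = 106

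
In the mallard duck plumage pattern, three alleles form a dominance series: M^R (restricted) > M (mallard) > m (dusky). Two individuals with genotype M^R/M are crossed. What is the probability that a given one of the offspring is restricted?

Cross: M^R/M × M^R/M
Allele dominance: M^R > M > m
Offspring genotypes: 1 M^R/M^R, 2 M^R/M, 1 M/M
Phenotype counts: 3 restricted, 1 mallard
restricted: 3 out of 4
Probability: 3/4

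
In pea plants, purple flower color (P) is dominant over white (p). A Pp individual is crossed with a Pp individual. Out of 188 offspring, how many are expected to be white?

Punnett square for Pp × Pp:
Offspring genotypes: 1 PP, 2 Pp, 1 pp
purple: 3, white: 1
white: 1 out of 4 → fraction 1/4
Expected count = 1/4 × 188 = 47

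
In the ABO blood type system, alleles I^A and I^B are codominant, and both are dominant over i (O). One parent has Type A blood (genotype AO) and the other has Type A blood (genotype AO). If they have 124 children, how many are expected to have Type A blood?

Cross: AO × AO
Possible offspring genotypes: 1 AA, 2 AO, 1 OO
Blood type counts: 3 Type A, 1 Type O
Probability of Type A: 3/4
Expected count = 3/4 × 124 = 93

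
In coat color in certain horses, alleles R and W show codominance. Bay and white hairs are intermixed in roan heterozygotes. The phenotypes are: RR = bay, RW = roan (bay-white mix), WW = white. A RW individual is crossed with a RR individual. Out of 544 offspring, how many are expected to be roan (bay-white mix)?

Punnett square for RW × RR:
Offspring genotypes: 2 RR, 2 RW
Phenotype counts: 2 bay, 2 roan (bay-white mix)
roan (bay-white mix): 2 out of 4 → fraction 1/2
Expected count = 1/2 × 544 = 272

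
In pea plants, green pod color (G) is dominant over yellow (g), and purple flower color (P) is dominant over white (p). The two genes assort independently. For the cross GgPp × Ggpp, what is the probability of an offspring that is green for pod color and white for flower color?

Dihybrid cross GgPp × Ggpp — consider each gene separately:
pod color: Gg × Gg → 1 GG, 2 Gg, 1 gg → 3 G_ : 1 gg (out of 4)
flower color: Pp × pp → 2 Pp, 2 pp → 2 P_ : 2 pp (out of 4)
Looking for: green (G_) and white (pp)
P(green) = 3/4, P(white) = 2/4
P(both) = 3/4 × 2/4 = 6/16 = 3/8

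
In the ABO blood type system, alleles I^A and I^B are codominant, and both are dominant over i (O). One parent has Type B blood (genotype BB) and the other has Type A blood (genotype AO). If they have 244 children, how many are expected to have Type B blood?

Cross: BB × AO
Possible offspring genotypes: 2 AB, 2 BO
Blood type counts: 2 Type AB, 2 Type B
Probability of Type B: 2/4 = 1/2
Expected count = 1/2 × 244 = 122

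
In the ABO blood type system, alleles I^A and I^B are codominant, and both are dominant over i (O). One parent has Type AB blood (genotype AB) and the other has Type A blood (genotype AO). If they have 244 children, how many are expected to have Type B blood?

Cross: AB × AO
Possible offspring genotypes: 1 AA, 1 AO, 1 AB, 1 BO
Blood type counts: 2 Type A, 1 Type AB, 1 Type B
Probability of Type B: 1/4
Expected count = 1/4 × 244 = 61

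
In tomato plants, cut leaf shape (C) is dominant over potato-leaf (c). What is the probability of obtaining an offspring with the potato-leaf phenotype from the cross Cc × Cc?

Punnett square for Cc × Cc:
Offspring genotypes: 1 CC, 2 Cc, 1 cc
Total offspring: 4
Count with target: 1
Probability: 1/4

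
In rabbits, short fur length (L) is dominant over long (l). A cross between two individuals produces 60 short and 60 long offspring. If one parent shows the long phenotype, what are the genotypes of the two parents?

Observed offspring: 60 short, 60 long
The observed ratio simplifies to 1:1. One parent shows long, so its genotype must be ll. A 1:1 offspring split requires the other parent to be heterozygous (Ll).
Parent genotypes: ll × Ll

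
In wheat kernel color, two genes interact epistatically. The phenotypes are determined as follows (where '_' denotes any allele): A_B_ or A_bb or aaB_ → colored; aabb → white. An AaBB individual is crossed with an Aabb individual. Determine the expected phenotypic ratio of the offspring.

Cross: AaBB × Aabb — consider each gene separately:
A gene: Aa × Aa → 1 AA, 2 Aa, 1 aa → 3 A_ : 1 aa (out of 4)
B gene: BB × bb → 4 Bb → 4 B_ (out of 4)
Genotype classes (out of 4 × 4 = 16): A_B_ = 3×4 = 12; aaB_ = 1×4 = 4
Apply the phenotype rules: A_B_ (12) + aaB_ (4) → colored
Phenotype counts (out of 16): 16 colored
Ratio: all colored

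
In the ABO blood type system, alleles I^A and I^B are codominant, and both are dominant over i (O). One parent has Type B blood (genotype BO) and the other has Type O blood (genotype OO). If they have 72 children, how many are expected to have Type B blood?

Cross: BO × OO
Possible offspring genotypes: 2 BO, 2 OO
Blood type counts: 2 Type B, 2 Type O
Probability of Type B: 2/4 = 1/2
Expected count = 1/2 × 72 = 36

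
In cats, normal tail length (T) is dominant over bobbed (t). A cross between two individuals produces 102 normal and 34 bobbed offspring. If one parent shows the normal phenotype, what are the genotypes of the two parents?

Observed offspring: 102 normal, 34 bobbed
The observed ratio simplifies to 3:1. Bobbed (tt) offspring appear, so each parent must contribute one t allele. The parent stated to show normal carries T, so it is Tt. The other parent is then either Tt or tt: Tt × tt would give a 1:1 split, whereas Tt × Tt gives 3:1 — matching the data. So both parents are heterozygous (Tt × Tt).
Parent genotypes: Tt × Tt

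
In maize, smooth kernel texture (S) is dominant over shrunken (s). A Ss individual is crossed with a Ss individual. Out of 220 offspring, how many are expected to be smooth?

Punnett square for Ss × Ss:
Offspring genotypes: 1 SS, 2 Ss, 1 ss
smooth: 3, shrunken: 1
smooth: 3 out of 4 → fraction 3/4
Expected count = 3/4 × 220 = 165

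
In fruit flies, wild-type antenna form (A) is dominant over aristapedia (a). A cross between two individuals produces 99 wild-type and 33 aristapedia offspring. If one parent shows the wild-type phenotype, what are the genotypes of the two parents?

Observed offspring: 99 wild-type, 33 aristapedia
The observed ratio simplifies to 3:1. Aristapedia (aa) offspring appear, so each parent must contribute one a allele. The parent stated to show wild-type carries A, so it is Aa. The other parent is then either Aa or aa: Aa × aa would give a 1:1 split, whereas Aa × Aa gives 3:1 — matching the data. So both parents are heterozygous (Aa × Aa).
Parent genotypes: Aa × Aa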